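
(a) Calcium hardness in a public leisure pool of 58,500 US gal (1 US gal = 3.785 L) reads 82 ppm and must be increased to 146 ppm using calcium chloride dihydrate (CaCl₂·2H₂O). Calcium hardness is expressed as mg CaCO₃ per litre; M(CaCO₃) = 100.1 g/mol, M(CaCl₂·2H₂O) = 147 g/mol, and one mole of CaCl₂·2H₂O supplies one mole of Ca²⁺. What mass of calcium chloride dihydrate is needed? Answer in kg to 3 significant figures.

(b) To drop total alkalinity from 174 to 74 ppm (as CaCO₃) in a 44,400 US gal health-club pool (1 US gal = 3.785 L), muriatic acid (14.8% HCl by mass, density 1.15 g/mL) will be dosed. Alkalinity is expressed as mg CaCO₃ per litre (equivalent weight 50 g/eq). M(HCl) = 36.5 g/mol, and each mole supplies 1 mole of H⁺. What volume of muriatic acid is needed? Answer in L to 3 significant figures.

(a) Volume: 58,500 US gal × 3.785 L/gal = 221,422 L.
(a) Hardness to add: (146 − 82) = 64 mg/L as CaCO₃ × 221,422 L = 14,170 g as CaCO₃.
(a) Moles of Ca²⁺ (1 mol Ca²⁺ ≡ 1 mol CaCO₃): 14,170 / 100.1 g/mol = 141.6 mol.
(a) Mass of CaCl₂·2H₂O: 141.6 × 147 = 20,810 g.

(b) Volume: 44,400 US gal × 3.785 L/gal = 168,054 L.
(b) Alkalinity to neutralize: (174 − 74) = 100 mg/L as CaCO₃ × 168,054 L = 16,810 g as CaCO₃.
(b) Equivalents of H⁺ required: 16,810 ÷ 50 g/eq = 336.1 eq = 336.1 mol HCl.
(b) Mass of HCl: 336.1 × 36.5 = 12,270 g.
(b) Mass of 14.8% solution: 12,270 / 0.148 = 82,890 g.
(b) Volume: 82,890 g ÷ 1.15 g/mL = 72,080 mL.

(a) 20.8 kg; (b) 72.1 L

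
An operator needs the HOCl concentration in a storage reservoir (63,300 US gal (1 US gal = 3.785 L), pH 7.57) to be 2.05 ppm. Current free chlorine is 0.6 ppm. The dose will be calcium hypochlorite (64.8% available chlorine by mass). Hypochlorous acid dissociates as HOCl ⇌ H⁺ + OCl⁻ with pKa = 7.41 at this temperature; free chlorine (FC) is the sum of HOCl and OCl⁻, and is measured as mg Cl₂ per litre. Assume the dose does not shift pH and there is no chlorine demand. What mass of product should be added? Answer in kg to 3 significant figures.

Volume: 63,300 US gal × 3.785 L/gal = 239,590 L.
[OCl⁻]/[HOCl] = 10^(pH − pKa) = 10^(7.57 − 7.41) = 1.445; fraction as HOCl = 1/(1 + 1.445) = 0.4089.
Free chlorine required for 2.05 ppm HOCl: 2.05 / 0.4089 = 5.013 ppm.
FC to add: 5.013 − 0.6 = 4.413 mg/L as Cl₂.
Cl₂ equivalent: 4.413 mg/L × 239,590 L = 1057 g.
Product at 64.8% available Cl: 1057 / 0.648 = 1632 g.

1.63 kg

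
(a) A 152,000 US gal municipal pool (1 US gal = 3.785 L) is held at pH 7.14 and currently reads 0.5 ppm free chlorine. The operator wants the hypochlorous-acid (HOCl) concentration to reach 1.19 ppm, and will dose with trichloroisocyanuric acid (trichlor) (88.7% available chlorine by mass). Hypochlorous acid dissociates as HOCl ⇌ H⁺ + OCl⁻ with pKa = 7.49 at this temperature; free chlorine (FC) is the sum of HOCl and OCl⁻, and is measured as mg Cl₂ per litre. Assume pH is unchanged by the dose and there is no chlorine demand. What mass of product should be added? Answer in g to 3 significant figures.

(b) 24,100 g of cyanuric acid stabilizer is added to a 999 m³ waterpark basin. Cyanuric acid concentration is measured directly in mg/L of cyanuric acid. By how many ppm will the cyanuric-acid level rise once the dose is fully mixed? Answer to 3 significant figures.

(a) 792 g; (b) 24.1 ppm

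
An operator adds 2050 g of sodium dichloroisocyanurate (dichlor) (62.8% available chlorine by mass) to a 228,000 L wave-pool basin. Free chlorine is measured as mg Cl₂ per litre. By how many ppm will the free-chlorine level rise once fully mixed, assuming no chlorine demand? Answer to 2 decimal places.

5.65 ppm

Available chlorine delivered: 2050 g × 0.628 = 1287 g as Cl₂.
Concentration rise: 1287 g / 228,000 L = 5.646 mg/L = 5.65 ppm.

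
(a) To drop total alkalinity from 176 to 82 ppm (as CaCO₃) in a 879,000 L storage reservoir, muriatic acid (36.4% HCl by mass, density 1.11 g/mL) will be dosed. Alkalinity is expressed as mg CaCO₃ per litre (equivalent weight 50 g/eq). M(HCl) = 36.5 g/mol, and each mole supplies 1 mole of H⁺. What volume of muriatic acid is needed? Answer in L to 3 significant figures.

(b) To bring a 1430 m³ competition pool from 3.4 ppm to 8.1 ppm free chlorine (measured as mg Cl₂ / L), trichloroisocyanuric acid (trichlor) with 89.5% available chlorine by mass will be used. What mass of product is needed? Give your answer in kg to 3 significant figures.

(a) Alkalinity to neutralize: (176 − 82) = 94 mg/L as CaCO₃ × 879,000 L = 82,630 g as CaCO₃.
(a) Equivalents of H⁺ required: 82,630 ÷ 50 g/eq = 1653 eq = 1653 mol HCl.
(a) Mass of HCl: 1653 × 36.5 = 60,320 g.
(a) Mass of 36.4% solution: 60,320 / 0.364 = 165,700 g.
(a) Volume: 165,700 g ÷ 1.11 g/mL = 149,300 mL.

(b) Volume: 1430 m³ = 1,430,000 L.
(b) Chlorine deficit: 8.1 − 3.4 = 4.7 ppm = 4.7 mg/L as Cl₂.
(b) Cl₂ equivalent needed: 4.7 mg/L × 1,430,000 L = 6,721,000 mg = 6721 g.
(b) Product at 89.5% available chlorine: 6721 / 0.895 = 7509 g.

(a) 149 L; (b) 7.51 kg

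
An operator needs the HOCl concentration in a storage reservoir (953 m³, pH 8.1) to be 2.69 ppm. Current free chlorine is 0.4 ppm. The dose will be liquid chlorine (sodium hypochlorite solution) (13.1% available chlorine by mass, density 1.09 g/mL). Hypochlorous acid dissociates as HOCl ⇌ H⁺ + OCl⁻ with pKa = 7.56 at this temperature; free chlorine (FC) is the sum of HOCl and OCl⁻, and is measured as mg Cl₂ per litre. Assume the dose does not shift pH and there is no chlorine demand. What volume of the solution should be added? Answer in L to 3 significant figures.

77.5 L

Volume: 953 m³ = 953,000 L.
[OCl⁻]/[HOCl] = 10^(pH − pKa) = 10^(8.1 − 7.56) = 3.467; fraction as HOCl = 1/(1 + 3.467) = 0.2238.
Free chlorine required for 2.69 ppm HOCl: 2.69 / 0.2238 = 12.02 ppm.
FC to add: 12.02 − 0.4 = 11.62 mg/L as Cl₂.
Cl₂ equivalent: 11.62 mg/L × 953,000 L = 11,070 g.
Product at 13.1% available Cl: 11,070 / 0.131 = 84,510 g.
Volume: 84,510 g ÷ 1.09 g/mL = 77,530 mL.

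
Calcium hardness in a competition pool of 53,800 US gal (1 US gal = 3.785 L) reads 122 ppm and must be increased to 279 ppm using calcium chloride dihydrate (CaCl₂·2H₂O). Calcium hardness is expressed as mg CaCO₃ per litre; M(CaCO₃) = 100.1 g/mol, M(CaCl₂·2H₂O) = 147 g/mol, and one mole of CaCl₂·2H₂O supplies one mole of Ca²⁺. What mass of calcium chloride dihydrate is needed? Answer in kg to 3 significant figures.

Volume: 53,800 US gal × 3.785 L/gal = 203,633 L.
Hardness to add: (279 − 122) = 157 mg/L as CaCO₃ × 203,633 L = 31,970 g as CaCO₃.
Moles of Ca²⁺ (1 mol Ca²⁺ ≡ 1 mol CaCO₃): 31,970 / 100.1 g/mol = 319.4 mol.
Mass of CaCl₂·2H₂O: 319.4 × 147 = 46,950 g.

46.9 kg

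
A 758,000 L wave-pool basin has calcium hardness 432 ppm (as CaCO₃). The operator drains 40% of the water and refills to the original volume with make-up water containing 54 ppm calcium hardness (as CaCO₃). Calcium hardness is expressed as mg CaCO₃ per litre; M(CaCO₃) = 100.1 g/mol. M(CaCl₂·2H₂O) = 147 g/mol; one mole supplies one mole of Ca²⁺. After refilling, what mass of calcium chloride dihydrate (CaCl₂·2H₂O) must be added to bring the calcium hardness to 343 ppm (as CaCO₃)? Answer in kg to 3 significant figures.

69.2 kg

After draining 40% and refilling: 432 × 0.60 + 54 × 0.40 = 280.8 ppm.
Deficit to target: 343 − 280.8 = 62.2 mg/L.
As CaCO₃: 62.2 mg/L × 758,000 L = 47,150 g; ÷ 100.1 = 471 mol Ca²⁺.
Mass: 471 × 147 = 69,240 g.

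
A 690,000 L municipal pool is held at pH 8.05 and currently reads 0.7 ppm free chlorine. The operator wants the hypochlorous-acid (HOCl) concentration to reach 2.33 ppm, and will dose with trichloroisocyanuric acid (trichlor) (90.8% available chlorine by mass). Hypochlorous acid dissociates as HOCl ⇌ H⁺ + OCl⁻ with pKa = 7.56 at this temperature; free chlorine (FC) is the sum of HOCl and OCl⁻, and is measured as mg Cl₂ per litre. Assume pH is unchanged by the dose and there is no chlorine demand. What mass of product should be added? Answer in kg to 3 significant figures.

[OCl⁻]/[HOCl] = 10^(pH − pKa) = 10^(8.05 − 7.56) = 3.09; fraction as HOCl = 1/(1 + 3.09) = 0.2445.
Free chlorine required for 2.33 ppm HOCl: 2.33 / 0.2445 = 9.53 ppm.
FC to add: 9.53 − 0.7 = 8.83 mg/L as Cl₂.
Cl₂ equivalent: 8.83 mg/L × 690,000 L = 6093 g.
Product at 90.8% available Cl: 6093 / 0.908 = 6710 g.

6.71 kg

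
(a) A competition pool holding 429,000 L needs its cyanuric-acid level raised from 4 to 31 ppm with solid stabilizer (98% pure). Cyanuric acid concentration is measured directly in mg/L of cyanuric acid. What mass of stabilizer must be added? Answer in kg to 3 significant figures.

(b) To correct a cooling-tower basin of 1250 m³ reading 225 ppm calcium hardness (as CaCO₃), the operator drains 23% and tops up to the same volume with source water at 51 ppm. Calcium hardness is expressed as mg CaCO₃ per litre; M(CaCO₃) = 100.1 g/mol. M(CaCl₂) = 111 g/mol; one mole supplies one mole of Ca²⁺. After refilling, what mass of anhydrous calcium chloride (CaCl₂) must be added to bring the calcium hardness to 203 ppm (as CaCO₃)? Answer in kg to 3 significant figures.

(a) CYA to add: (31 − 4) = 27 mg/L × 429,000 L = 11,580 g cyanuric acid.
(a) At 98% purity: 11,580 / 0.98 = 11,820 g product.

(b) Volume: 1250 m³ = 1,250,000 L.
(b) After draining 23% and refilling: 225 × 0.77 + 51 × 0.23 = 184.98 ppm.
(b) Deficit to target: 203 − 184.98 = 18.02 mg/L.
(b) As CaCO₃: 18.02 mg/L × 1,250,000 L = 22,530 g; ÷ 100.1 = 225 mol Ca²⁺.
(b) Mass: 225 × 111 = 24,980 g.

(a) 11.8 kg; (b) 25.0 kg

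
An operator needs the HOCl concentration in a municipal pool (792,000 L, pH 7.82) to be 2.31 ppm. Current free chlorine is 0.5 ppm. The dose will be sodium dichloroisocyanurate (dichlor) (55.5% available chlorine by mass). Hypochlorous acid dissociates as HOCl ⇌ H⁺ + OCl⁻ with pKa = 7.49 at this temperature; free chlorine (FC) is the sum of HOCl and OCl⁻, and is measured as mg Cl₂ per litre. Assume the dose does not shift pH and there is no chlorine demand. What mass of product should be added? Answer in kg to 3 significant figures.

[OCl⁻]/[HOCl] = 10^(pH − pKa) = 10^(7.82 − 7.49) = 2.138; fraction as HOCl = 1/(1 + 2.138) = 0.3187.
Free chlorine required for 2.31 ppm HOCl: 2.31 / 0.3187 = 7.249 ppm.
FC to add: 7.249 − 0.5 = 6.749 mg/L as Cl₂.
Cl₂ equivalent: 6.749 mg/L × 792,000 L = 5345 g.
Product at 55.5% available Cl: 5345 / 0.555 = 9631 g.

9.63 kg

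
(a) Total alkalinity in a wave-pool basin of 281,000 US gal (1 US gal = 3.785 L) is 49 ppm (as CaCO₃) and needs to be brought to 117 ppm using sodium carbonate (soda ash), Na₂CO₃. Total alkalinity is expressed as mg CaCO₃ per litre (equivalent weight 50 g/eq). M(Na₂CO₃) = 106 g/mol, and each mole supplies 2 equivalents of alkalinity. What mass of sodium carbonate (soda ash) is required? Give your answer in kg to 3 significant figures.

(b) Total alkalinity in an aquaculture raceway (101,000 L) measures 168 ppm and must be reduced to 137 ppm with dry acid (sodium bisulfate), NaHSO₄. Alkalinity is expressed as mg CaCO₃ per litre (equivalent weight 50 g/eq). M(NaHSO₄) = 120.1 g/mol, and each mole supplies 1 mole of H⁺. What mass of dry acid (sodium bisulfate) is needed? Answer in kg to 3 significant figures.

(a) Volume: 281,000 US gal × 3.785 L/gal = 1,063,585 L.
(a) Alkalinity to add: (117 − 49) = 68 mg/L as CaCO₃ × 1,063,585 L = 72,320 g as CaCO₃.
(a) Equivalents: 72,320 g ÷ 50 g/eq = 1446 eq.
(a) Each mole of Na₂CO₃ supplies 2 eq, so 1446 / 2 = 723.2 mol.
(a) Mass: 723.2 mol × 106 g/mol = 76,660 g.

(b) Alkalinity to neutralize: (168 − 137) = 31 mg/L as CaCO₃ × 101,000 L = 3131 g as CaCO₃.
(b) Equivalents of H⁺ required: 3131 ÷ 50 g/eq = 62.62 eq = 62.62 mol NaHSO₄.
(b) Mass of NaHSO₄: 62.62 × 120.1 = 7521 g.

(a) 76.7 kg; (b) 7.52 kg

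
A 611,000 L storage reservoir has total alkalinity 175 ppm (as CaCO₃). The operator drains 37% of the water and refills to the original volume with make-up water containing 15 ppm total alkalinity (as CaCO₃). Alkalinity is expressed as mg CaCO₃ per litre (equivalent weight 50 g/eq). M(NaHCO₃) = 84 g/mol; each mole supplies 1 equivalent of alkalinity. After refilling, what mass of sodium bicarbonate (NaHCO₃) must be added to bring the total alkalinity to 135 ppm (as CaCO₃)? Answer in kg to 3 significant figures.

After draining 37% and refilling: 175 × 0.63 + 15 × 0.37 = 115.8 ppm.
Deficit to target: 135 − 115.8 = 19.2 mg/L.
As CaCO₃: 19.2 mg/L × 611,000 L = 11,730 g; ÷ 50 g/eq ÷ 1 = 234.6 mol NaHCO₃.
Mass: 234.6 × 84 = 19,710 g.

19.7 kg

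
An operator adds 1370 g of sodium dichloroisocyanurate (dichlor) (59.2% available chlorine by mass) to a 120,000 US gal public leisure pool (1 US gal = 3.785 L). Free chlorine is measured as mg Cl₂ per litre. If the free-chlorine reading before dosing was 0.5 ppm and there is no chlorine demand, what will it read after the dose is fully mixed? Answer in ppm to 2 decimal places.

Volume: 120,000 US gal × 3.785 L/gal = 454,200 L.
Available chlorine delivered: 1370 g × 0.592 = 811 g as Cl₂.
Concentration rise: 811 g / 454,200 L = 1.786 mg/L = 1.79 ppm.
Final FC: 0.5 + 1.79 = 2.29 ppm.

2.29 ppm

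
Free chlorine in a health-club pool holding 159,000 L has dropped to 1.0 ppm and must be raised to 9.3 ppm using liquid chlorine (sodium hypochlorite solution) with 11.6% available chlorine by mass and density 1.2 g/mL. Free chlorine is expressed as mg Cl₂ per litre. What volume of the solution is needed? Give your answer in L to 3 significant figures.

9.48 L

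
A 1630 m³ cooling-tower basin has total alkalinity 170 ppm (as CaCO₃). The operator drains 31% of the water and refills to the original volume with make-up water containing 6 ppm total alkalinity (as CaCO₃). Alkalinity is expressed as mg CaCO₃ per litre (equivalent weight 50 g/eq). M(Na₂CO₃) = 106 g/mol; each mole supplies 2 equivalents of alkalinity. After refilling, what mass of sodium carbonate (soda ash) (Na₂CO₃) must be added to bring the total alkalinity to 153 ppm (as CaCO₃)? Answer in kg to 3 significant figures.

Volume: 1630 m³ = 1,630,000 L.
After draining 31% and refilling: 170 × 0.69 + 6 × 0.31 = 119.16 ppm.
Deficit to target: 153 − 119.16 = 33.84 mg/L.
As CaCO₃: 33.84 mg/L × 1,630,000 L = 55,160 g; ÷ 50 g/eq ÷ 2 = 551.6 mol Na₂CO₃.
Mass: 551.6 × 106 = 58,470 g.

58.5 kg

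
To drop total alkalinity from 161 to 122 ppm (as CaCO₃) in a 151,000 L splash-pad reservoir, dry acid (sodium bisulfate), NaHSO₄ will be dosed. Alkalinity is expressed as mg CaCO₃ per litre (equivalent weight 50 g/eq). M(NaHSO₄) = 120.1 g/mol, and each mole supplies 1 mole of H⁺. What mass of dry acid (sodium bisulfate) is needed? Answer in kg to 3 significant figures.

Alkalinity to neutralize: (161 − 122) = 39 mg/L as CaCO₃ × 151,000 L = 5889 g as CaCO₃.
Equivalents of H⁺ required: 5889 ÷ 50 g/eq = 117.8 eq = 117.8 mol NaHSO₄.
Mass of NaHSO₄: 117.8 × 120.1 = 14,150 g.

14.1 kg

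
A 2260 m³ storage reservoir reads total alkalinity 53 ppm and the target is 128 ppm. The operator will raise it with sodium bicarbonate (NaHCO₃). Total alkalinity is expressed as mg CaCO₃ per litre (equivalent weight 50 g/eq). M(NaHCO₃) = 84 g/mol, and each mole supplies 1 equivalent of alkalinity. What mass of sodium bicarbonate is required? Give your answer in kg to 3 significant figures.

Volume: 2260 m³ = 2,260,000 L.
Alkalinity to add: (128 − 53) = 75 mg/L as CaCO₃ × 2,260,000 L = 169,500 g as CaCO₃.
Equivalents: 169,500 g ÷ 50 g/eq = 3390 eq.
NaHCO₃ supplies 1 eq per mole → 3390 mol.
Mass: 3390 mol × 84 g/mol = 284,800 g.

285 kg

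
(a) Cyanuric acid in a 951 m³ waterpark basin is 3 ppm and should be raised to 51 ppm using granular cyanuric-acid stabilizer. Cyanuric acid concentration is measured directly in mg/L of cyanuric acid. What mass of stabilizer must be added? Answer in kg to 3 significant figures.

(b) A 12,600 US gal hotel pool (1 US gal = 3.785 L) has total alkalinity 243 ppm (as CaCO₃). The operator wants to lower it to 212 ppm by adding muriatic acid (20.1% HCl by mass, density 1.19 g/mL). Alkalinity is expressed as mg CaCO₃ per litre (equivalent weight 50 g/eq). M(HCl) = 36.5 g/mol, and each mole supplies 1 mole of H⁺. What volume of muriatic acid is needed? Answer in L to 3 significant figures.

(a) 45.6 kg; (b) 4.51 L

(a) Volume: 951 m³ = 951,000 L.
(a) CYA to add: (51 − 3) = 48 mg/L × 951,000 L = 45,650 g cyanuric acid.

(b) Volume: 12,600 US gal × 3.785 L/gal = 47,691 L.
(b) Alkalinity to neutralize: (243 − 212) = 31 mg/L as CaCO₃ × 47,691 L = 1478 g as CaCO₃.
(b) Equivalents of H⁺ required: 1478 ÷ 50 g/eq = 29.57 eq = 29.57 mol HCl.
(b) Mass of HCl: 29.57 × 36.5 = 1079 g.
(b) Mass of 20.1% solution: 1079 / 0.201 = 5369 g.
(b) Volume: 5369 g ÷ 1.19 g/mL = 4512 mL.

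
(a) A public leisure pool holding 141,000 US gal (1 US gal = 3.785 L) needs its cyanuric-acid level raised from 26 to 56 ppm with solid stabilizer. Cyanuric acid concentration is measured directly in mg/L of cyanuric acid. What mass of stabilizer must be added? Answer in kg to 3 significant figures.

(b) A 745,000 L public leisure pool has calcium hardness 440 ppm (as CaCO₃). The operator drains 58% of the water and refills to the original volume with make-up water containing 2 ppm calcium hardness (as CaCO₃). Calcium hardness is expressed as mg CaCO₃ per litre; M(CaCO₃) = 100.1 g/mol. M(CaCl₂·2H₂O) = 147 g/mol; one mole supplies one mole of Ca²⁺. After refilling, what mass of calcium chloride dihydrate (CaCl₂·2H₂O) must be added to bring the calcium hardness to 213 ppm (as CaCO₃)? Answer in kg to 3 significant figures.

(a) 16.0 kg; (b) 29.6 kg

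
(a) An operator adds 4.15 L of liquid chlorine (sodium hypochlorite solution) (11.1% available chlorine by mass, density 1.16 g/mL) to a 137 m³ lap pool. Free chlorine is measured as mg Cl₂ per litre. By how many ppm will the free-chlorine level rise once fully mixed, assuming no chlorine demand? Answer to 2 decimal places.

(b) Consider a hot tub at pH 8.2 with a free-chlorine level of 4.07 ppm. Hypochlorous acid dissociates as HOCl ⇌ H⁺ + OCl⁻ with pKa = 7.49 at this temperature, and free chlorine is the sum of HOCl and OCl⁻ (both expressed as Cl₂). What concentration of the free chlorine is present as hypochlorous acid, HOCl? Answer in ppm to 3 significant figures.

(a) 3.90 ppm; (b) 0.664 ppm

(a) Volume: 137 m³ = 137,000 L.
(a) Mass of solution: 4.15 L × 1000 mL/L × 1.16 g/mL = 4814 g.
(a) Available chlorine delivered: 4814 g × 0.111 = 534.4 g as Cl₂.
(a) Concentration rise: 534.4 g / 137,000 L = 3.9 mg/L = 3.90 ppm.

(b) [OCl⁻]/[HOCl] = 10^(pH − pKa) = 10^(8.2 − 7.49) = 10^0.71 = 5.129.
(b) Fraction as HOCl = 1 / (1 + 5.129) = 0.1632.
(b) HOCl = 0.1632 × 4.07 ppm = 0.6641 ppm.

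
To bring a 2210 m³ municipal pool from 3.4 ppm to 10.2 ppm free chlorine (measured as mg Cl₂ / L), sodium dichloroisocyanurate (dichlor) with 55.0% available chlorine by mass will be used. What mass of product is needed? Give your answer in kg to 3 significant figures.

Volume: 2210 m³ = 2,210,000 L.
Chlorine deficit: 10.2 − 3.4 = 6.8 ppm = 6.8 mg/L as Cl₂.
Cl₂ equivalent needed: 6.8 mg/L × 2,210,000 L = 15,030,000 mg = 15,030 g.
Product at 55.0% available chlorine: 15,030 / 0.55 = 27,320 g.

27.3 kg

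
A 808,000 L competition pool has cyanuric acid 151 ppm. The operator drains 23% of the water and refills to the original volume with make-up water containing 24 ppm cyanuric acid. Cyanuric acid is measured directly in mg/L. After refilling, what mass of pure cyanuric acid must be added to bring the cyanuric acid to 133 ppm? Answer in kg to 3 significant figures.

After draining 23% and refilling: 151 × 0.77 + 24 × 0.23 = 121.79 ppm.
Deficit to target: 133 − 121.79 = 11.21 mg/L.
Mass: 11.21 mg/L × 808,000 L = 9058 g cyanuric acid.

9.06 kg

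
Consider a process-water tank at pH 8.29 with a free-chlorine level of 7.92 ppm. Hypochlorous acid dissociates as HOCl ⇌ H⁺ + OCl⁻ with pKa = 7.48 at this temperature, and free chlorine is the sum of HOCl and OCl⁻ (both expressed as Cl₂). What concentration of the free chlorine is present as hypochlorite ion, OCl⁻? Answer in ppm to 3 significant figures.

6.86 ppm

[OCl⁻]/[HOCl] = 10^(pH − pKa) = 10^(8.29 − 7.48) = 10^0.81 = 6.457.
Fraction as HOCl = 1 / (1 + 6.457) = 0.1341.
OCl⁻ = (1 − 0.1341) × 7.92 ppm = 6.858 ppm.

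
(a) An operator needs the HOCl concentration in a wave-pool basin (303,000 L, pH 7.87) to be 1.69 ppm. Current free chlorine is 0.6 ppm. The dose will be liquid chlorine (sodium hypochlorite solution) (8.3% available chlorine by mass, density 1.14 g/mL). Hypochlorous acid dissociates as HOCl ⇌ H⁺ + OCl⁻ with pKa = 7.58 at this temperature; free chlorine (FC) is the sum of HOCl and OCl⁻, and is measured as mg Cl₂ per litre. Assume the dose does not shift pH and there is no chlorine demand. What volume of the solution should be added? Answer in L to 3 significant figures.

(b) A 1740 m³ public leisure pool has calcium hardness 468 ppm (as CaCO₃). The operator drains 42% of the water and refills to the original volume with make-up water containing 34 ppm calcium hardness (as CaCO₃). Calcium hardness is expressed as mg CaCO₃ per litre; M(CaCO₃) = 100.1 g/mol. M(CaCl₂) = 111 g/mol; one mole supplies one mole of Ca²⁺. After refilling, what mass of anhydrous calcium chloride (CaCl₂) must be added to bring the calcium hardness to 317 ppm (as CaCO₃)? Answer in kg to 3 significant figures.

(a) 14.0 L; (b) 60.4 kg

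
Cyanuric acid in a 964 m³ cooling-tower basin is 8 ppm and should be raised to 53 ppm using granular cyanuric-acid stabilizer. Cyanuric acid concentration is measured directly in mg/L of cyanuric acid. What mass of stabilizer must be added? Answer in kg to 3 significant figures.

43.4 kg

Volume: 964 m³ = 964,000 L.
CYA to add: (53 − 8) = 45 mg/L × 964,000 L = 43,380 g cyanuric acid.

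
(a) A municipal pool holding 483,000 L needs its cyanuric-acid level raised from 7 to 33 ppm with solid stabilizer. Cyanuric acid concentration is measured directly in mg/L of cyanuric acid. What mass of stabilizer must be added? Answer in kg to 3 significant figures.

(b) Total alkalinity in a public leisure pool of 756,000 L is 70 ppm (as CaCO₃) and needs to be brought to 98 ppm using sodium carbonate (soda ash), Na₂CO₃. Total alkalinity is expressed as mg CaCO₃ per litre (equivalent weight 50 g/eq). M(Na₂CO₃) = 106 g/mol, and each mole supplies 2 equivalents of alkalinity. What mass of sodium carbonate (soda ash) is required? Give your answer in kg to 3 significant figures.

(a) CYA to add: (33 − 7) = 26 mg/L × 483,000 L = 12,560 g cyanuric acid.

(b) Alkalinity to add: (98 − 70) = 28 mg/L as CaCO₃ × 756,000 L = 21,170 g as CaCO₃.
(b) Equivalents: 21,170 g ÷ 50 g/eq = 423.4 eq.
(b) Each mole of Na₂CO₃ supplies 2 eq, so 423.4 / 2 = 211.7 mol.
(b) Mass: 211.7 mol × 106 g/mol = 22,440 g.

(a) 12.6 kg; (b) 22.4 kg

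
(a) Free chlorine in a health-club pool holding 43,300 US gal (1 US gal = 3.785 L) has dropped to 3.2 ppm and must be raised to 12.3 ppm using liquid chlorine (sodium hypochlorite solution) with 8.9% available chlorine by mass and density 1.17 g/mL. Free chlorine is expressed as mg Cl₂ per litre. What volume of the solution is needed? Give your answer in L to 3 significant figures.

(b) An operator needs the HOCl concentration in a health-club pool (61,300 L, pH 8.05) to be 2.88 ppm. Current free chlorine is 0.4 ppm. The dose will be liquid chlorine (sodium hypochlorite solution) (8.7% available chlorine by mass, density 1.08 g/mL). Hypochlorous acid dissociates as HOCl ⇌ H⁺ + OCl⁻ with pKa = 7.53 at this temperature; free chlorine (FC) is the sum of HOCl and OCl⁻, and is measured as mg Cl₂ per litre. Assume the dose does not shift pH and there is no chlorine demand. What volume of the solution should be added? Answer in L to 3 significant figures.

(a) Volume: 43,300 US gal × 3.785 L/gal = 163,890 L.
(a) Chlorine deficit: 12.3 − 3.2 = 9.1 ppm = 9.1 mg/L as Cl₂.
(a) Cl₂ equivalent needed: 9.1 mg/L × 163,890 L = 1,491,000 mg = 1491 g.
(a) Product at 8.9% available chlorine: 1491 / 0.089 = 16,760 g.
(a) Volume at density 1.17 g/mL: 16,760 g ÷ 1.17 g/mL = 14,320 mL.

(b) [OCl⁻]/[HOCl] = 10^(pH − pKa) = 10^(8.05 − 7.53) = 3.311; fraction as HOCl = 1/(1 + 3.311) = 0.2319.
(b) Free chlorine required for 2.88 ppm HOCl: 2.88 / 0.2319 = 12.42 ppm.
(b) FC to add: 12.42 − 0.4 = 12.02 mg/L as Cl₂.
(b) Cl₂ equivalent: 12.02 mg/L × 61,300 L = 736.6 g.
(b) Product at 8.7% available Cl: 736.6 / 0.087 = 8467 g.
(b) Volume: 8467 g ÷ 1.08 g/mL = 7840 mL.

(a) 14.3 L; (b) 7.84 L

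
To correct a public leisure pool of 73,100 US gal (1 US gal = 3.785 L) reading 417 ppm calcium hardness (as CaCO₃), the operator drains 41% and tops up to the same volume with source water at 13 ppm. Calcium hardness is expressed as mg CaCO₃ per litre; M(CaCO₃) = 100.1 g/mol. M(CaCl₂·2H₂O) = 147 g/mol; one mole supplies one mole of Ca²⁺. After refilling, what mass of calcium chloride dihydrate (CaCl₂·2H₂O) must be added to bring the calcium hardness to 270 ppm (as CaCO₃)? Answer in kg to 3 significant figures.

Volume: 73,100 US gal × 3.785 L/gal = 276,684 L.
After draining 41% and refilling: 417 × 0.59 + 13 × 0.41 = 251.36 ppm.
Deficit to target: 270 − 251.36 = 18.64 mg/L.
As CaCO₃: 18.64 mg/L × 276,684 L = 5157 g; ÷ 100.1 = 51.52 mol Ca²⁺.
Mass: 51.52 × 147 = 7574 g.

7.57 kg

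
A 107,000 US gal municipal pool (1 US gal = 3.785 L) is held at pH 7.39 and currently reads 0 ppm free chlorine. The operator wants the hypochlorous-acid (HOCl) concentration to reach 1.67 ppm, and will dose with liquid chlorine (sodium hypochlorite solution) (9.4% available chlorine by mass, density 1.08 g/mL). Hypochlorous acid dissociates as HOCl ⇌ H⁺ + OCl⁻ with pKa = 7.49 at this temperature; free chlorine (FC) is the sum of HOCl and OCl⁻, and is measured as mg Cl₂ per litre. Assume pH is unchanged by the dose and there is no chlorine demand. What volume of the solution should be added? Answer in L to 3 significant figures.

Volume: 107,000 US gal × 3.785 L/gal = 404,995 L.
[OCl⁻]/[HOCl] = 10^(pH − pKa) = 10^(7.39 − 7.49) = 0.7943; fraction as HOCl = 1/(1 + 0.7943) = 0.5573.
Free chlorine required for 1.67 ppm HOCl: 1.67 / 0.5573 = 2.997 ppm.
FC to add: 2.997 − 0 = 2.997 mg/L as Cl₂.
Cl₂ equivalent: 2.997 mg/L × 404,995 L = 1214 g.
Product at 9.4% available Cl: 1214 / 0.094 = 12,910 g.
Volume: 12,910 g ÷ 1.08 g/mL = 11,950 mL.

12.0 L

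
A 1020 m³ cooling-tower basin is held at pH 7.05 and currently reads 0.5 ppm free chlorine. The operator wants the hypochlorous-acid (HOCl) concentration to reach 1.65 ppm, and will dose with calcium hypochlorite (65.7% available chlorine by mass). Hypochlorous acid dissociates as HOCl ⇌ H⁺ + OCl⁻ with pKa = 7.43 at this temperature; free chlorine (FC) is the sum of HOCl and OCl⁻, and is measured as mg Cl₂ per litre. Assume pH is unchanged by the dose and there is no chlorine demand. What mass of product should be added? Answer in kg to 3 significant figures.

Volume: 1020 m³ = 1,020,000 L.
[OCl⁻]/[HOCl] = 10^(pH − pKa) = 10^(7.05 − 7.43) = 0.4169; fraction as HOCl = 1/(1 + 0.4169) = 0.7058.
Free chlorine required for 1.65 ppm HOCl: 1.65 / 0.7058 = 2.338 ppm.
FC to add: 2.338 − 0.5 = 1.838 mg/L as Cl₂.
Cl₂ equivalent: 1.838 mg/L × 1,020,000 L = 1875 g.
Product at 65.7% available Cl: 1875 / 0.657 = 2853 g.

2.85 kg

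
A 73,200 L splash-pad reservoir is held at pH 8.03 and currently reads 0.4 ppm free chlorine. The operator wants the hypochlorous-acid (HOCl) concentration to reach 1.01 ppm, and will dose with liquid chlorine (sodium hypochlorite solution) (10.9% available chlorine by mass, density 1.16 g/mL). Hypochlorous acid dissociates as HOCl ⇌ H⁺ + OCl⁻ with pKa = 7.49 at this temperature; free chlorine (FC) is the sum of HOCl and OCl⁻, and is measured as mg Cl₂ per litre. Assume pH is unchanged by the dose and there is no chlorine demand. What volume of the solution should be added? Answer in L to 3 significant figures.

[OCl⁻]/[HOCl] = 10^(pH − pKa) = 10^(8.03 − 7.49) = 3.467; fraction as HOCl = 1/(1 + 3.467) = 0.2238.
Free chlorine required for 1.01 ppm HOCl: 1.01 / 0.2238 = 4.512 ppm.
FC to add: 4.512 − 0.4 = 4.112 mg/L as Cl₂.
Cl₂ equivalent: 4.112 mg/L × 73,200 L = 301 g.
Product at 10.9% available Cl: 301 / 0.109 = 2761 g.
Volume: 2761 g ÷ 1.16 g/mL = 2381 mL.

2.38 L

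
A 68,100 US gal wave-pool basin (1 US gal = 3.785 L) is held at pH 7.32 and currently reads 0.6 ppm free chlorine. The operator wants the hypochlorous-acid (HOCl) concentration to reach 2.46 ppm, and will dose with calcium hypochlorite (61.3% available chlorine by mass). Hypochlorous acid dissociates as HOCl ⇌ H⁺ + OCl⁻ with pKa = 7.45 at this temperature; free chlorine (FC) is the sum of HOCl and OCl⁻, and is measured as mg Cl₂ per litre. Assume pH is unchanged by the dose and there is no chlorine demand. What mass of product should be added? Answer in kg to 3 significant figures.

Volume: 68,100 US gal × 3.785 L/gal = 257,758 L.
[OCl⁻]/[HOCl] = 10^(pH − pKa) = 10^(7.32 − 7.45) = 0.7413; fraction as HOCl = 1/(1 + 0.7413) = 0.5743.
Free chlorine required for 2.46 ppm HOCl: 2.46 / 0.5743 = 4.284 ppm.
FC to add: 4.284 − 0.6 = 3.684 mg/L as Cl₂.
Cl₂ equivalent: 3.684 mg/L × 257,758 L = 949.5 g.
Product at 61.3% available Cl: 949.5 / 0.613 = 1549 g.

1.55 kg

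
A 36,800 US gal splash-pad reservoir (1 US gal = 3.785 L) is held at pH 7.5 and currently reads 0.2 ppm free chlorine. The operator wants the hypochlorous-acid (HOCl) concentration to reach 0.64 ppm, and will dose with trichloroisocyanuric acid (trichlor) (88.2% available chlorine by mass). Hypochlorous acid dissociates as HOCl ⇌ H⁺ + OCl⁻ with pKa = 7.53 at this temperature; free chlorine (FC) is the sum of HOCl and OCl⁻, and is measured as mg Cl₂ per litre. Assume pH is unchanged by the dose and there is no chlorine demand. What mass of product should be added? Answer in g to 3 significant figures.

164 g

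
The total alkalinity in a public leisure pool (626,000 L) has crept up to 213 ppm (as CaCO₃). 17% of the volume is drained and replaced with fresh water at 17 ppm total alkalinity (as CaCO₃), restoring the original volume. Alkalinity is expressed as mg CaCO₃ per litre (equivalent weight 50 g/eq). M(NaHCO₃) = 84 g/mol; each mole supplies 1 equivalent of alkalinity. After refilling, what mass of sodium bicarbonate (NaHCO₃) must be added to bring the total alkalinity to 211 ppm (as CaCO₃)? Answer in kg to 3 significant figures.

After draining 17% and refilling: 213 × 0.83 + 17 × 0.17 = 179.68 ppm.
Deficit to target: 211 − 179.68 = 31.32 mg/L.
As CaCO₃: 31.32 mg/L × 626,000 L = 19,610 g; ÷ 50 g/eq ÷ 1 = 392.1 mol NaHCO₃.
Mass: 392.1 × 84 = 32,940 g.

32.9 kg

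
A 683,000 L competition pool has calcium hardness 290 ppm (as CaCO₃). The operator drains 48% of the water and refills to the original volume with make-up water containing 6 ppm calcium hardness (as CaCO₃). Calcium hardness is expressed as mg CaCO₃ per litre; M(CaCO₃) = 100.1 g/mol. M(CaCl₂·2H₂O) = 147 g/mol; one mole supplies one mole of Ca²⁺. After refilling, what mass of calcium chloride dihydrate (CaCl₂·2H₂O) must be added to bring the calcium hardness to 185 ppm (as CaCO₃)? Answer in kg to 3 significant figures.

After draining 48% and refilling: 290 × 0.52 + 6 × 0.48 = 153.68 ppm.
Deficit to target: 185 − 153.68 = 31.32 mg/L.
As CaCO₃: 31.32 mg/L × 683,000 L = 21,390 g; ÷ 100.1 = 213.7 mol Ca²⁺.
Mass: 213.7 × 147 = 31,410 g.

31.4 kg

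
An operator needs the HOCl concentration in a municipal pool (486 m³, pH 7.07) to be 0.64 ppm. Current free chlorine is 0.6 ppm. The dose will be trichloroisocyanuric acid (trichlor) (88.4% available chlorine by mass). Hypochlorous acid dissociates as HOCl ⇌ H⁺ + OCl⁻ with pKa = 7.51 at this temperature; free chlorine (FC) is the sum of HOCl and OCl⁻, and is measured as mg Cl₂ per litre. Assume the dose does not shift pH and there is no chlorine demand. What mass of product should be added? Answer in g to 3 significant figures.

150 g

Volume: 486 m³ = 486,000 L.
[OCl⁻]/[HOCl] = 10^(pH − pKa) = 10^(7.07 − 7.51) = 0.3631; fraction as HOCl = 1/(1 + 0.3631) = 0.7336.
Free chlorine required for 0.64 ppm HOCl: 0.64 / 0.7336 = 0.8724 ppm.
FC to add: 0.8724 − 0.6 = 0.2724 mg/L as Cl₂.
Cl₂ equivalent: 0.2724 mg/L × 486,000 L = 132.4 g.
Product at 88.4% available Cl: 132.4 / 0.884 = 149.7 g.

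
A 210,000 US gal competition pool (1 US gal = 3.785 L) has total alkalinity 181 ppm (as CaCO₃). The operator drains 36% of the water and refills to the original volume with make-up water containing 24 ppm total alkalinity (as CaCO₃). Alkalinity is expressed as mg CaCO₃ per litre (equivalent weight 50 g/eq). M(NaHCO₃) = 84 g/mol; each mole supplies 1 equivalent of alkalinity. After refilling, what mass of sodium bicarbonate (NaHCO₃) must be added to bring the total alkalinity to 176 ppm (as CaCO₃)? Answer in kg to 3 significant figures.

68.8 kg

Volume: 210,000 US gal × 3.785 L/gal = 794,850 L.
After draining 36% and refilling: 181 × 0.64 + 24 × 0.36 = 124.48 ppm.
Deficit to target: 176 − 124.48 = 51.52 mg/L.
As CaCO₃: 51.52 mg/L × 794,850 L = 40,950 g; ÷ 50 g/eq ÷ 1 = 819 mol NaHCO₃.
Mass: 819 × 84 = 68,800 g.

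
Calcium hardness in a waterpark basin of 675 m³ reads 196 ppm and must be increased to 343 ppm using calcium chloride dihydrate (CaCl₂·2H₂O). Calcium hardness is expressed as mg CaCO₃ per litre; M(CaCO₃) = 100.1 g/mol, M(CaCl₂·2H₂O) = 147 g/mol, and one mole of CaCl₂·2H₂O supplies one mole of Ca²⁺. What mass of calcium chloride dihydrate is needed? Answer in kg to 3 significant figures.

146 kg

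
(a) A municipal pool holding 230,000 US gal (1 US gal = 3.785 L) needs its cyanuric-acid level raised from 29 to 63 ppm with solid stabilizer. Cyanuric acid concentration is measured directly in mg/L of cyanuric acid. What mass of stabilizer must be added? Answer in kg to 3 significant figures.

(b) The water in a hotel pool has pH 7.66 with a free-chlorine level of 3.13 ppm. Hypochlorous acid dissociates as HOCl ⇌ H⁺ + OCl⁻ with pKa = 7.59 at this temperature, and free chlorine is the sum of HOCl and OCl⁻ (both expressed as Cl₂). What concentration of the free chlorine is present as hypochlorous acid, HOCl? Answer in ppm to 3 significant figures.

(a) 29.6 kg; (b) 1.44 ppm

(a) Volume: 230,000 US gal × 3.785 L/gal = 870,550 L.
(a) CYA to add: (63 − 29) = 34 mg/L × 870,550 L = 29,600 g cyanuric acid.

(b) [OCl⁻]/[HOCl] = 10^(pH − pKa) = 10^(7.66 − 7.59) = 10^0.07 = 1.175.
(b) Fraction as HOCl = 1 / (1 + 1.175) = 0.4598.
(b) HOCl = 0.4598 × 3.13 ppm = 1.439 ppm.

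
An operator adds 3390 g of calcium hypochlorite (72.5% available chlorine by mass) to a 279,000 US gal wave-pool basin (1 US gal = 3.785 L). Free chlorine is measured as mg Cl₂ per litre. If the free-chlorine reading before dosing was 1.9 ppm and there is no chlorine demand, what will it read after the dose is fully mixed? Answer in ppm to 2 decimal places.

Volume: 279,000 US gal × 3.785 L/gal = 1,056,015 L.
Available chlorine delivered: 3390 g × 0.725 = 2458 g as Cl₂.
Concentration rise: 2458 g / 1,056,015 L = 2.327 mg/L = 2.33 ppm.
Final FC: 1.9 + 2.33 = 4.23 ppm.

4.23 ppm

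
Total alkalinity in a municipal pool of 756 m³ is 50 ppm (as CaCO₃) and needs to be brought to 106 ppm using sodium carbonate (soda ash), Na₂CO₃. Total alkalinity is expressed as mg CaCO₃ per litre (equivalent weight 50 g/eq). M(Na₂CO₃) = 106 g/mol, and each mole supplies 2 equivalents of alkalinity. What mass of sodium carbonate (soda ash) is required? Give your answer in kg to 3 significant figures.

Volume: 756 m³ = 756,000 L.
Alkalinity to add: (106 − 50) = 56 mg/L as CaCO₃ × 756,000 L = 42,340 g as CaCO₃.
Equivalents: 42,340 g ÷ 50 g/eq = 846.7 eq.
Each mole of Na₂CO₃ supplies 2 eq, so 846.7 / 2 = 423.4 mol.
Mass: 423.4 mol × 106 g/mol = 44,880 g.

44.9 kg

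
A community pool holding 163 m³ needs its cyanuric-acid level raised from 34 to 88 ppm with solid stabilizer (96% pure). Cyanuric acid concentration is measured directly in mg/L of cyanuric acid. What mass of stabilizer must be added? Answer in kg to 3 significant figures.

Volume: 163 m³ = 163,000 L.
CYA to add: (88 − 34) = 54 mg/L × 163,000 L = 8802 g cyanuric acid.
At 96% purity: 8802 / 0.96 = 9169 g product.

9.17 kg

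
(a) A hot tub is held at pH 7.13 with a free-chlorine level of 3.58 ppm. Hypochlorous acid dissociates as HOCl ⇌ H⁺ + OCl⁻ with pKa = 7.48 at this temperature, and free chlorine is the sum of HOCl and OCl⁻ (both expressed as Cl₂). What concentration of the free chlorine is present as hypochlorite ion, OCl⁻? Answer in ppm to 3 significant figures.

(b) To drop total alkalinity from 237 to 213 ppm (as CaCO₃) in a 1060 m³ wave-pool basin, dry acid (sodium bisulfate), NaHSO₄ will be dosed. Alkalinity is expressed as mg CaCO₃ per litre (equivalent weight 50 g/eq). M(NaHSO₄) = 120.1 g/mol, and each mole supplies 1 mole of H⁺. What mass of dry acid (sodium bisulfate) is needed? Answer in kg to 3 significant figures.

(a) 1.11 ppm; (b) 61.1 kg

(a) [OCl⁻]/[HOCl] = 10^(pH − pKa) = 10^(7.13 − 7.48) = 10^-0.35 = 0.4467.
(a) Fraction as HOCl = 1 / (1 + 0.4467) = 0.6912.
(a) OCl⁻ = (1 − 0.6912) × 3.58 ppm = 1.105 ppm.

(b) Volume: 1060 m³ = 1,060,000 L.
(b) Alkalinity to neutralize: (237 − 213) = 24 mg/L as CaCO₃ × 1,060,000 L = 25,440 g as CaCO₃.
(b) Equivalents of H⁺ required: 25,440 ÷ 50 g/eq = 508.8 eq = 508.8 mol NaHSO₄.
(b) Mass of NaHSO₄: 508.8 × 120.1 = 61,110 g.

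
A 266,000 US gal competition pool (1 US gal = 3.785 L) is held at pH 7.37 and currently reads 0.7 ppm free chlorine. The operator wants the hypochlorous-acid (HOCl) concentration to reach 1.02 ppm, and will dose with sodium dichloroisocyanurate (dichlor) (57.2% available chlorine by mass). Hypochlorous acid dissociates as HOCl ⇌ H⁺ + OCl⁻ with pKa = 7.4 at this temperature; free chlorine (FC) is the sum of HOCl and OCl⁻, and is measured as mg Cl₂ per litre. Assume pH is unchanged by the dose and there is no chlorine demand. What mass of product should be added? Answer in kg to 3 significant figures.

Volume: 266,000 US gal × 3.785 L/gal = 1,006,810 L.
[OCl⁻]/[HOCl] = 10^(pH − pKa) = 10^(7.37 − 7.4) = 0.9333; fraction as HOCl = 1/(1 + 0.9333) = 0.5173.
Free chlorine required for 1.02 ppm HOCl: 1.02 / 0.5173 = 1.972 ppm.
FC to add: 1.972 − 0.7 = 1.272 mg/L as Cl₂.
Cl₂ equivalent: 1.272 mg/L × 1,006,810 L = 1281 g.
Product at 57.2% available Cl: 1281 / 0.572 = 2239 g.

2.24 kg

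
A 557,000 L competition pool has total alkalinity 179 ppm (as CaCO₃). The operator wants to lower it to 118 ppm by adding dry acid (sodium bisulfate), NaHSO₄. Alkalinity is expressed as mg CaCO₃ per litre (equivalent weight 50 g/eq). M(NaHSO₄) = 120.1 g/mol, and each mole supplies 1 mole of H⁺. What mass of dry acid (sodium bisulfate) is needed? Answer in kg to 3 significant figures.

Alkalinity to neutralize: (179 − 118) = 61 mg/L as CaCO₃ × 557,000 L = 33,980 g as CaCO₃.
Equivalents of H⁺ required: 33,980 ÷ 50 g/eq = 679.5 eq = 679.5 mol NaHSO₄.
Mass of NaHSO₄: 679.5 × 120.1 = 81,610 g.

81.6 kg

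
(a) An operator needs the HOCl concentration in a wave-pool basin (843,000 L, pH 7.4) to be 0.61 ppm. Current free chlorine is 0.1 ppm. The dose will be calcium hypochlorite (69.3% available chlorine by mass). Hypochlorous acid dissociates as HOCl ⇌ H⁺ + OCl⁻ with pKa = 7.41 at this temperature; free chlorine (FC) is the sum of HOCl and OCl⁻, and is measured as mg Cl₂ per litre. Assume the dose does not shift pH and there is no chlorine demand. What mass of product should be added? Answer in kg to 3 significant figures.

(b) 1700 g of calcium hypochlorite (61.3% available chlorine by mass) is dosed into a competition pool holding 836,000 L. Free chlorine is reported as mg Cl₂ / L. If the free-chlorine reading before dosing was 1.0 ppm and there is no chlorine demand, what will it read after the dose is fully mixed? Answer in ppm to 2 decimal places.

(a) 1.35 kg; (b) 2.25 ppm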